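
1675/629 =1675/629   =  2.66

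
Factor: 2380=2^2*5^1 * 7^1*17^1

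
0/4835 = 0 = 0.00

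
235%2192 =235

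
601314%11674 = 5940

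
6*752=4512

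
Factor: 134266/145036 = 2^( - 1 )*11^1 * 17^1*101^ ( - 1 )  =  187/202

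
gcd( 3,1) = 1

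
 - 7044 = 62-7106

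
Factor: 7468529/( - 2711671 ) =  - 179^( - 1 )*15149^( - 1 )* 7468529^1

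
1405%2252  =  1405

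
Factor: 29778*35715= 2^1*3^2*5^1*7^1*709^1*2381^1=1063521270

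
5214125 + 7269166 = 12483291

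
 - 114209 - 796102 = - 910311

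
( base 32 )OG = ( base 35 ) me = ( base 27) 121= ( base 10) 784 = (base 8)1420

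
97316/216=24329/54 = 450.54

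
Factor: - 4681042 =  - 2^1*2340521^1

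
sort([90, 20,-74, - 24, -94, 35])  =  [ - 94, - 74, - 24,20,35, 90] 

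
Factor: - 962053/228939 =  - 3^( - 1)*17^(  -  1 ) * 67^ ( - 1 )*83^1*173^1= -14359/3417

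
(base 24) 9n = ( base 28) 8f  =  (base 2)11101111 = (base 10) 239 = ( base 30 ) 7T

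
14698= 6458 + 8240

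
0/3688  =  0 = 0.00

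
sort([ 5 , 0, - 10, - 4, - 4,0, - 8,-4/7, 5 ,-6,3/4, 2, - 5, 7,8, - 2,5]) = [ - 10 , - 8, - 6, - 5, - 4, - 4,- 2, - 4/7,0,0, 3/4,  2,5, 5, 5,7 , 8] 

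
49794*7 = 348558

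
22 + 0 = 22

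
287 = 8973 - 8686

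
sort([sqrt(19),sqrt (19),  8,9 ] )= [sqrt(19),  sqrt( 19 ), 8, 9]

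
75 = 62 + 13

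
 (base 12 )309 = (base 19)144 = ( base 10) 441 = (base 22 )K1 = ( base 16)1B9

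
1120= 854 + 266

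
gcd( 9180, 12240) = 3060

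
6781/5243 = 1 + 1538/5243 = 1.29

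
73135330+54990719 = 128126049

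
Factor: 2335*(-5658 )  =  -13211430 = - 2^1 * 3^1*5^1*23^1 *41^1*467^1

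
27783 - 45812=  - 18029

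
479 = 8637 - 8158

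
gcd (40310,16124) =8062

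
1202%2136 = 1202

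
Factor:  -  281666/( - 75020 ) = 413/110 = 2^( - 1)*5^( - 1 )*7^1*11^(-1)*59^1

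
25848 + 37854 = 63702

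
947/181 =947/181 = 5.23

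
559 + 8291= 8850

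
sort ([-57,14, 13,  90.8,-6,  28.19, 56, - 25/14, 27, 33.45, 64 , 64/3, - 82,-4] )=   [  -  82, - 57, - 6,  -  4, - 25/14, 13, 14, 64/3, 27, 28.19,33.45 , 56,  64,90.8 ]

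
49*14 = 686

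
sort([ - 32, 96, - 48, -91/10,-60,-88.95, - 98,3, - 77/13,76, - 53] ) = [ - 98,-88.95, - 60, - 53, - 48 , - 32 ,- 91/10, - 77/13, 3, 76, 96]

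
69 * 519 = 35811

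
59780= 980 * 61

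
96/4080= 2/85 = 0.02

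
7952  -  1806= 6146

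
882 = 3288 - 2406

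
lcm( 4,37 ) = 148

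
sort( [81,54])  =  [54,81] 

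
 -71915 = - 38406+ - 33509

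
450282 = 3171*142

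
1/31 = 1/31  =  0.03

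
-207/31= - 207/31=- 6.68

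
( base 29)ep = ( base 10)431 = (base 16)1AF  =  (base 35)CB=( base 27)fq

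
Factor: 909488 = 2^4*56843^1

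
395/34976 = 395/34976 = 0.01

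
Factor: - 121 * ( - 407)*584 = 28760248= 2^3*11^3*37^1*73^1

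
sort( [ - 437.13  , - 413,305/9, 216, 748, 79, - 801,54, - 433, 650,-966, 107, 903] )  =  [-966, - 801, - 437.13, - 433, - 413, 305/9, 54, 79 , 107, 216, 650, 748,903 ]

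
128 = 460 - 332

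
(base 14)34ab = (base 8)21717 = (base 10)9167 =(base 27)cfe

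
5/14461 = 5/14461 = 0.00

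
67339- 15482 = 51857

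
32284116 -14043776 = 18240340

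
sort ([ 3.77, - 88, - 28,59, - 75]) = [ - 88, - 75,  -  28,3.77, 59 ]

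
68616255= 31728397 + 36887858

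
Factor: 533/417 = 3^( - 1)*13^1*41^1*139^( - 1 ) 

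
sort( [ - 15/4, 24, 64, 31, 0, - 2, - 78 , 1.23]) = [ - 78, - 15/4, - 2, 0,1.23, 24, 31 , 64] 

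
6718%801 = 310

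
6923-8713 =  - 1790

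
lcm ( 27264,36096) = 2562816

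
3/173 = 3/173= 0.02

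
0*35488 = 0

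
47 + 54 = 101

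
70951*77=5463227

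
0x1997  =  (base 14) 255d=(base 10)6551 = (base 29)7mq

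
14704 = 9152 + 5552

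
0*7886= 0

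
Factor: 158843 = 158843^1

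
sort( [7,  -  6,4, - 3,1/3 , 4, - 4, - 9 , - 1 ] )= [ - 9, - 6, - 4, - 3,-1,1/3,4,4,  7]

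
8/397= 8/397 = 0.02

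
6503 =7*929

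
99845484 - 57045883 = 42799601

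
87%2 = 1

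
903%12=3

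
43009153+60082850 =103092003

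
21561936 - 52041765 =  - 30479829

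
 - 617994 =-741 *834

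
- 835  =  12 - 847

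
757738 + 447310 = 1205048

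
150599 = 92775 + 57824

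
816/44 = 204/11 = 18.55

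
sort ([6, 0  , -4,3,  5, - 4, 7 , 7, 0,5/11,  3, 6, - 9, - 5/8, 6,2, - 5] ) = [ - 9, - 5,- 4, -4,-5/8, 0,0, 5/11,2, 3, 3,5,6 , 6,  6, 7,7 ]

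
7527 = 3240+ 4287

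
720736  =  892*808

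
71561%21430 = 7271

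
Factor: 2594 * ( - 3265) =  - 2^1*  5^1*653^1*1297^1 = - 8469410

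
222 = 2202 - 1980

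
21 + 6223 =6244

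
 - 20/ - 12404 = 5/3101 =0.00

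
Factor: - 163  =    -  163^1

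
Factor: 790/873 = 2^1*3^( - 2)*5^1*79^1*97^(  -  1) 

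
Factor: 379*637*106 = 25590838 = 2^1*7^2*13^1*53^1*379^1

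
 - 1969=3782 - 5751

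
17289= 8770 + 8519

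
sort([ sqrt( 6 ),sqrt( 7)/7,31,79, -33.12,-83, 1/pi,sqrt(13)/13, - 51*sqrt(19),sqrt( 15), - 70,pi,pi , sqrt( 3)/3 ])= [- 51*sqrt(19), - 83, - 70, - 33.12,sqrt(13 )/13, 1/pi,sqrt( 7)/7,sqrt( 3) /3,  sqrt( 6),pi,pi, sqrt( 15),31, 79 ]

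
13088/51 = 256 + 32/51 = 256.63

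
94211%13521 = 13085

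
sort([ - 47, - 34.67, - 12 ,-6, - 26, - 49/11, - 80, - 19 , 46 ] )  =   [ - 80, - 47, - 34.67, - 26, - 19, - 12, - 6,- 49/11,46 ]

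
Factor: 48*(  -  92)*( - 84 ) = 370944 = 2^8 * 3^2*7^1*23^1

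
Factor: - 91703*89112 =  - 8171837736 = - 2^3 * 3^1*47^1 * 79^1*91703^1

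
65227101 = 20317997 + 44909104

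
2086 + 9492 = 11578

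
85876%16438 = 3686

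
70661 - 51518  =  19143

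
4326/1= 4326 = 4326.00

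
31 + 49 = 80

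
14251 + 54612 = 68863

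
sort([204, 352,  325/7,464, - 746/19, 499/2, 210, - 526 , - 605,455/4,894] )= [ - 605, - 526 ,-746/19, 325/7,455/4, 204,210 , 499/2,352,464,894] 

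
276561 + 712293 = 988854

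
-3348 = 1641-4989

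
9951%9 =6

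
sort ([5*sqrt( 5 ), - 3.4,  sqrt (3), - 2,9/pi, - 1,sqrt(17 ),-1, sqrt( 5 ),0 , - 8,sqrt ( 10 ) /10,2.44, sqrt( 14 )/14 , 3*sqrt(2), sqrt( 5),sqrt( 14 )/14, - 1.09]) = [ - 8, - 3.4, - 2, - 1.09, - 1,-1,0 , sqrt( 14 )/14, sqrt( 14)/14,  sqrt(10 )/10,sqrt( 3 ), sqrt( 5), sqrt( 5), 2.44, 9/pi, sqrt(17),3*sqrt( 2), 5*sqrt( 5)]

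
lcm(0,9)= 0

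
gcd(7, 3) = 1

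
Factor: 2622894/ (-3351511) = -2^1*3^1*437149^1*3351511^( - 1)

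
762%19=2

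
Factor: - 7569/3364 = - 2^( - 2)*3^2 =-9/4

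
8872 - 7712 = 1160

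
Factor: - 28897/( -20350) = 71/50 = 2^( - 1)*5^(- 2)*71^1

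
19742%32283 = 19742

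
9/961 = 9/961 =0.01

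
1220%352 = 164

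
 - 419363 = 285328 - 704691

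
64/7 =64/7 = 9.14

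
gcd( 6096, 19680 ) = 48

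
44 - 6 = 38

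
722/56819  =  722/56819 = 0.01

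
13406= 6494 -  - 6912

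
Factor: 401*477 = 3^2*53^1 * 401^1 = 191277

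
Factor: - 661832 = -2^3*82729^1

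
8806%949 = 265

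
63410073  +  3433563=66843636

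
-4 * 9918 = -39672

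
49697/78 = 49697/78   =  637.14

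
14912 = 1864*8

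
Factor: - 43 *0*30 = 0^1 = 0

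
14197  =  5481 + 8716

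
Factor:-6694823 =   -  6694823^1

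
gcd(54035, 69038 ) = 1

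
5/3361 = 5/3361 = 0.00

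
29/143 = 29/143 = 0.20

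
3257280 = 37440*87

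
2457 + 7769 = 10226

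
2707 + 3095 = 5802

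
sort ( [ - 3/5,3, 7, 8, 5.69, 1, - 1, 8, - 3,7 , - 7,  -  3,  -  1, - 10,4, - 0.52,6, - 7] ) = [ - 10, - 7, - 7, - 3, - 3, - 1, - 1, - 3/5, - 0.52, 1, 3,  4, 5.69,6, 7 , 7, 8, 8]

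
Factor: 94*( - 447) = -42018 = - 2^1*3^1*47^1*149^1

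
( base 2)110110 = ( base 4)312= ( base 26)22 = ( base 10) 54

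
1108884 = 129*8596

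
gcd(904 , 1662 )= 2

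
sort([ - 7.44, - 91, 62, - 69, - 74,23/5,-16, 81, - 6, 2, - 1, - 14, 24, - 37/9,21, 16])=[ - 91, - 74,-69,-16, - 14, - 7.44, - 6, - 37/9, - 1,2, 23/5, 16, 21, 24, 62, 81 ] 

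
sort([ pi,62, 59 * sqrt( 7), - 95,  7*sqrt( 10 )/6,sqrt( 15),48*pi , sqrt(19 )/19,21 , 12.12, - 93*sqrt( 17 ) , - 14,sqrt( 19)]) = [ - 93*sqrt(17 ),-95, - 14, sqrt( 19)/19, pi,7*sqrt(10 )/6,sqrt ( 15 ) , sqrt( 19 ), 12.12 , 21, 62,  48*pi , 59*sqrt( 7)]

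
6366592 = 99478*64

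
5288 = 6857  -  1569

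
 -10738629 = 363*( - 29583) 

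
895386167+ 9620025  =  905006192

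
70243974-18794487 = 51449487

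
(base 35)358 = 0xF12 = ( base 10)3858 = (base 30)48I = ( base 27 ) 57O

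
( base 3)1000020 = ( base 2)1011011111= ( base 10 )735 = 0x2DF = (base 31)nm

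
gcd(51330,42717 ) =87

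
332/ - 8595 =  - 1 + 8263/8595 = - 0.04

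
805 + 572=1377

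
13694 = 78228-64534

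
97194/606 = 160 + 39/101 = 160.39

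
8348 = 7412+936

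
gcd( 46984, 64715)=7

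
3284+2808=6092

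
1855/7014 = 265/1002 = 0.26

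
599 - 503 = 96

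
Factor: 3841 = 23^1*167^1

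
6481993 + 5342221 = 11824214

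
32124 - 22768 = 9356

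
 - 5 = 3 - 8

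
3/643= 3/643 =0.00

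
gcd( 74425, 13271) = 1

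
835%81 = 25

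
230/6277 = 230/6277 = 0.04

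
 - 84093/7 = -84093/7 = - 12013.29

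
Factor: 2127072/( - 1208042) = - 1063536/604021 = - 2^4*3^1*11^( - 1 )*43^ ( - 1)*1277^( - 1)*22157^1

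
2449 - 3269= - 820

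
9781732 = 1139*8588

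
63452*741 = 47017932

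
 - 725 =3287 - 4012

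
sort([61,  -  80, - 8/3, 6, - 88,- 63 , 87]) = [ - 88 , - 80 , -63, - 8/3, 6, 61 , 87]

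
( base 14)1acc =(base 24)8bc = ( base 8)11424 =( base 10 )4884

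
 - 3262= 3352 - 6614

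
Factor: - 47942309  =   - 47942309^1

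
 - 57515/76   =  -757 + 17/76 = - 756.78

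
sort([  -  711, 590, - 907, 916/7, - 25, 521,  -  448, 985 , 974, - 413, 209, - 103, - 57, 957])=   [-907,  -  711,  -  448, - 413,- 103, - 57, -25, 916/7, 209,521, 590,957,974, 985 ]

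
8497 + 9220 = 17717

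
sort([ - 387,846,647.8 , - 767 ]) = [ - 767,  -  387,647.8, 846 ]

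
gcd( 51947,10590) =1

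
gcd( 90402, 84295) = 1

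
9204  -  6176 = 3028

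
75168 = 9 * 8352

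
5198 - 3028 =2170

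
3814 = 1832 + 1982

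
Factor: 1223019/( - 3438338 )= -2^( -1)*3^5 * 7^1*107^(  -  1)*719^1*16067^( - 1 )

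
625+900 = 1525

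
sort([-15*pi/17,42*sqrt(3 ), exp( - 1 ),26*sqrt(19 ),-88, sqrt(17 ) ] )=[ - 88, - 15*pi/17, exp( -1),sqrt(17), 42*sqrt(3 ),26*sqrt(19)]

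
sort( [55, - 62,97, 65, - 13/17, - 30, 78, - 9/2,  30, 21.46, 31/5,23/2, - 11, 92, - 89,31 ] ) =[ - 89, - 62,-30, - 11, - 9/2, - 13/17,  31/5,23/2,21.46,30 , 31,55, 65,78,92,97] 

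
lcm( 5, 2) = 10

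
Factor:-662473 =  - 7^1*17^1*19^1*293^1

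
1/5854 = 1/5854 = 0.00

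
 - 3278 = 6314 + -9592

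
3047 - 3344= - 297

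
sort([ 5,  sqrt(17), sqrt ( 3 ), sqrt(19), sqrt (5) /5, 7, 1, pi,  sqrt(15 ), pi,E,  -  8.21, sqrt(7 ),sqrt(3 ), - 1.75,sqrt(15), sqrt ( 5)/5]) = [-8.21, - 1.75, sqrt ( 5 ) /5 , sqrt(5)/5,1,sqrt(3 ),sqrt(3 ),sqrt ( 7), E,pi,  pi , sqrt(15),sqrt( 15 ), sqrt( 17), sqrt(19 ),5 , 7]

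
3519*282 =992358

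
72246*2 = 144492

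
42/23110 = 21/11555 = 0.00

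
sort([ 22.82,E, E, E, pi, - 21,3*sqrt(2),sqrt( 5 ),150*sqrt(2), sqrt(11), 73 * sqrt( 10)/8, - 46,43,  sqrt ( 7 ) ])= [ - 46,-21,sqrt( 5), sqrt( 7), E , E, E,pi,sqrt(11),3*sqrt(2),  22.82,73*sqrt(10 ) /8, 43,150 * sqrt( 2 )]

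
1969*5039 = 9921791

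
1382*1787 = 2469634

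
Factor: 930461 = 7^2 *17^1*1117^1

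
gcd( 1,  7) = 1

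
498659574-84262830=414396744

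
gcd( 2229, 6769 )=1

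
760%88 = 56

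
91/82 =1 +9/82 = 1.11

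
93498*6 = 560988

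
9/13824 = 1/1536 = 0.00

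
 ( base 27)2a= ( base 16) 40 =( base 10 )64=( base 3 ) 2101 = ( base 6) 144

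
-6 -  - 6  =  0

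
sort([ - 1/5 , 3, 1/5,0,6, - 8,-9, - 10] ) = [ - 10 , - 9, - 8, - 1/5,0,1/5,3 , 6]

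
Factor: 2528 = 2^5*79^1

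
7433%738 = 53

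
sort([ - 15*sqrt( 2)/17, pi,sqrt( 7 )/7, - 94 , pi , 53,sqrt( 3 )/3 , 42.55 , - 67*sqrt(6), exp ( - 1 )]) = [ - 67*sqrt(6 ),  -  94, - 15*sqrt( 2)/17,exp( - 1), sqrt( 7) /7,sqrt(3)/3 , pi,  pi , 42.55 , 53]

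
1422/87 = 474/29 = 16.34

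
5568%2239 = 1090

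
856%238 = 142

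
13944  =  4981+8963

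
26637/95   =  280 + 37/95 =280.39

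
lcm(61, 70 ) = 4270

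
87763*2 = 175526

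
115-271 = -156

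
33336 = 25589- - 7747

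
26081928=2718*9596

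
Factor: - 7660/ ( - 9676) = 5^1*41^( - 1)*59^(-1) * 383^1 = 1915/2419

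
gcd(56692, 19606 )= 2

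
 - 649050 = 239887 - 888937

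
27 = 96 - 69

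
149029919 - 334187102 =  -185157183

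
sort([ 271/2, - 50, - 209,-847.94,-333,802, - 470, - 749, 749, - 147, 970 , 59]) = [-847.94, - 749, - 470, - 333, - 209, - 147 , - 50,59,271/2, 749,  802,970]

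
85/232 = 85/232= 0.37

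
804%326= 152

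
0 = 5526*0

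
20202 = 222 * 91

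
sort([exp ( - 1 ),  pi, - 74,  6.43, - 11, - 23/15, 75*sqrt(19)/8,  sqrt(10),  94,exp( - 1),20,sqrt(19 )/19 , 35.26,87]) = [ - 74, - 11,-23/15,  sqrt( 19 )/19,exp(  -  1 ),  exp ( - 1)  ,  pi, sqrt(10 ),  6.43, 20, 35.26,75*sqrt( 19 ) /8 , 87 , 94]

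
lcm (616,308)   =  616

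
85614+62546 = 148160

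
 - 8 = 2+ - 10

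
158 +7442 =7600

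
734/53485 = 734/53485 = 0.01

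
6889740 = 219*31460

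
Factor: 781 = 11^1*71^1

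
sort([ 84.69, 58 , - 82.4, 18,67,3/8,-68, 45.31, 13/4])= [-82.4, - 68,3/8, 13/4, 18, 45.31,58 , 67, 84.69 ] 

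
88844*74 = 6574456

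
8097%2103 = 1788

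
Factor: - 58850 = - 2^1*5^2*11^1*107^1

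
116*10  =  1160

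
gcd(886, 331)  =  1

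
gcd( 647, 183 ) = 1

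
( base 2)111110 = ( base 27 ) 28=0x3E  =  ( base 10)62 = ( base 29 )24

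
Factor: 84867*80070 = 6795300690 = 2^1*3^2*5^1*17^1*157^1  *  28289^1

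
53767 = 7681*7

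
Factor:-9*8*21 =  - 2^3*3^3*7^1 = -1512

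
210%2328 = 210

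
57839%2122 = 545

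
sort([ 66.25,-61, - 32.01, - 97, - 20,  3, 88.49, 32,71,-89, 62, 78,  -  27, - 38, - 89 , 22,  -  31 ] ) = [-97, - 89, - 89, - 61,-38, - 32.01, - 31,- 27, - 20,3 , 22, 32, 62 , 66.25, 71, 78,88.49]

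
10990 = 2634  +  8356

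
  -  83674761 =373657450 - 457332211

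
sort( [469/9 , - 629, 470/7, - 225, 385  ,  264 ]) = [ - 629,  -  225,469/9, 470/7,264, 385] 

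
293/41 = 293/41  =  7.15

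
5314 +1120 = 6434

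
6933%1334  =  263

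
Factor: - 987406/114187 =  - 2^1*7^1*89^( -1 )*1283^( - 1)*70529^1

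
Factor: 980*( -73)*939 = - 67176060 = -2^2*3^1*5^1*7^2 * 73^1*313^1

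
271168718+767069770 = 1038238488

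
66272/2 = 33136 = 33136.00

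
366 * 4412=1614792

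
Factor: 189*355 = 67095 = 3^3 * 5^1*7^1 * 71^1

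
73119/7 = 10445 + 4/7= 10445.57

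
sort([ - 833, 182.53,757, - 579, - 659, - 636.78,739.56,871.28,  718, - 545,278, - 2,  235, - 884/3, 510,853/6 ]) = [ - 833, - 659, - 636.78, - 579, -545, - 884/3, - 2, 853/6,182.53,235,  278, 510, 718,  739.56,757,871.28 ] 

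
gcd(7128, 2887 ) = 1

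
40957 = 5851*7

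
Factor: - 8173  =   - 11^1*743^1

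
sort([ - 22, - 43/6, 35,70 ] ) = [  -  22, - 43/6,35, 70]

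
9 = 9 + 0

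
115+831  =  946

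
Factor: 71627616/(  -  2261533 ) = - 2^5*3^2*79^( -1)*28627^ (  -  1)*248707^1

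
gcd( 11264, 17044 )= 4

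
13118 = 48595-35477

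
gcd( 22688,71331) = 1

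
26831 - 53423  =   - 26592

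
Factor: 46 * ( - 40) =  - 2^4*5^1*23^1 = - 1840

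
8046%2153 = 1587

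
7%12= 7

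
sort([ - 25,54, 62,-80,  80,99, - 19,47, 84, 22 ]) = [ - 80, - 25, - 19,22 , 47,54,62,80,84,99] 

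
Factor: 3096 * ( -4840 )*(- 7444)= 111545660160 = 2^8*3^2*5^1*11^2*43^1 * 1861^1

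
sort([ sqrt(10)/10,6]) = [sqrt( 10 ) /10, 6 ] 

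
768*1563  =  1200384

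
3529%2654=875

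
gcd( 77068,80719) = 1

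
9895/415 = 23+70/83 = 23.84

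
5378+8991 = 14369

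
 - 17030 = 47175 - 64205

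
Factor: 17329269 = 3^1*29^1 * 139^1*1433^1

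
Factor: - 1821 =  - 3^1*607^1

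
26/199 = 26/199 = 0.13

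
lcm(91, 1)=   91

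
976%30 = 16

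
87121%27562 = 4435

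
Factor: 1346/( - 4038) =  - 3^(-1) = - 1/3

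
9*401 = 3609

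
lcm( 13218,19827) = 39654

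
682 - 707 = - 25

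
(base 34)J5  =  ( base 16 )28B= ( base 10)651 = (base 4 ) 22023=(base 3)220010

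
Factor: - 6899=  - 6899^1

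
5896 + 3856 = 9752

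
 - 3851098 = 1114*( - 3457 ) 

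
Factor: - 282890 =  - 2^1 * 5^1*28289^1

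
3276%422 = 322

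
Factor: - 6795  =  - 3^2*5^1*151^1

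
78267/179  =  78267/179=437.25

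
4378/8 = 2189/4 = 547.25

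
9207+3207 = 12414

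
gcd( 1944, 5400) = 216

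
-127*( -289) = 36703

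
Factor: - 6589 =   -  11^1*599^1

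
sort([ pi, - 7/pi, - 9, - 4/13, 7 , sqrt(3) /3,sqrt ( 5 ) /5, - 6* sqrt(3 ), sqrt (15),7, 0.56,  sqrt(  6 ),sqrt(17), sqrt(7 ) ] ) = [ - 6*sqrt(3 ), - 9 , - 7/pi, - 4/13, sqrt( 5)/5,0.56, sqrt(3 ) /3,sqrt ( 6), sqrt(7 ), pi, sqrt( 15 ),sqrt (17), 7, 7]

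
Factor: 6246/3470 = 9/5 = 3^2 *5^( - 1) 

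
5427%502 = 407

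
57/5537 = 57/5537=0.01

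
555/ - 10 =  - 111/2 = -  55.50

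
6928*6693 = 46369104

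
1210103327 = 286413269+923690058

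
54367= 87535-33168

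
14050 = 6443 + 7607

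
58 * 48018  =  2785044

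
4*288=1152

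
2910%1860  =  1050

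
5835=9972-4137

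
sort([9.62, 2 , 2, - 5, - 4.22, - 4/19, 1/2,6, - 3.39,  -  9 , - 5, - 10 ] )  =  [ - 10, - 9, - 5, - 5 , - 4.22,-3.39, - 4/19, 1/2, 2, 2 , 6, 9.62]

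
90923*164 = 14911372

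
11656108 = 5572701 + 6083407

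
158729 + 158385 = 317114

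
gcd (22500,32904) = 36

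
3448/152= 22+13/19 = 22.68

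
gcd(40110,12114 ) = 6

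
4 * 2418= 9672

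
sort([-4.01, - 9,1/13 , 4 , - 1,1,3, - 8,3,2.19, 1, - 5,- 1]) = [ - 9, - 8, - 5 ,-4.01, - 1, - 1 , 1/13,1, 1,2.19,  3,3,4] 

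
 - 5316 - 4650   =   - 9966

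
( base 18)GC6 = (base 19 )EIA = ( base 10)5406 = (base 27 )7B6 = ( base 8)12436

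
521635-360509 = 161126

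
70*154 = 10780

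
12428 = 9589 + 2839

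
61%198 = 61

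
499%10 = 9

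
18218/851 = 18218/851 = 21.41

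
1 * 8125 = 8125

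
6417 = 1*6417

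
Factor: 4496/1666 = 2^3 * 7^( - 2) * 17^( - 1) * 281^1 = 2248/833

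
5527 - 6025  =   - 498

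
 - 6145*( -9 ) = 55305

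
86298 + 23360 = 109658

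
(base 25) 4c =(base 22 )52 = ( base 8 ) 160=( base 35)37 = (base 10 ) 112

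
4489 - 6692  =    -  2203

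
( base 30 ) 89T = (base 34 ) 6GJ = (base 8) 16513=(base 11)56a8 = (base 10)7499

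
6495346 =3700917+2794429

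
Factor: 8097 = 3^1*2699^1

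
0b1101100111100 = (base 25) B3M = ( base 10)6972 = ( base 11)5269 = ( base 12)4050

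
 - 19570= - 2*9785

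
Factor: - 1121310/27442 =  - 3^3* 5^1*4153^1*13721^( -1) = -  560655/13721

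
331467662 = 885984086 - 554516424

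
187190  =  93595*2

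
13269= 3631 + 9638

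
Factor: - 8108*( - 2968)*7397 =2^5*7^1*13^1 * 53^1*569^1 * 2027^1 = 178005431968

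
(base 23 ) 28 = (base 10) 54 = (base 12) 46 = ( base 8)66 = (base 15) 39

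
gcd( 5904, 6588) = 36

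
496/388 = 1 + 27/97 = 1.28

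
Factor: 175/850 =7/34=2^( - 1) * 7^1 * 17^( - 1)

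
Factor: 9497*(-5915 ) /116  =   - 56174755/116 = - 2^( - 2 )  *5^1*7^1 * 13^2*29^( - 1)*9497^1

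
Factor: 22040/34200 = 3^(-2 ) * 5^(  -  1)*29^1 = 29/45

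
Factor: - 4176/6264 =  - 2/3 = - 2^1 * 3^(  -  1)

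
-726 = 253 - 979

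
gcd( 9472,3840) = 256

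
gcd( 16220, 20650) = 10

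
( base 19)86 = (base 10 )158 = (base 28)5I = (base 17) 95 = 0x9e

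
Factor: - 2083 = -2083^1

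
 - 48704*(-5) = 243520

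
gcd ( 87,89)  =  1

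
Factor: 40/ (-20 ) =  - 2 = - 2^1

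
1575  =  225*7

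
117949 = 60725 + 57224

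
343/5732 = 343/5732 =0.06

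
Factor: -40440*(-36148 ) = 1461825120=2^5*3^1*5^1*7^1*337^1*1291^1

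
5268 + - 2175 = 3093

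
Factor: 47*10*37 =2^1*5^1*37^1*47^1 = 17390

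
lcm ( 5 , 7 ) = 35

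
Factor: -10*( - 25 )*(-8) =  -2^4*5^3=   -2000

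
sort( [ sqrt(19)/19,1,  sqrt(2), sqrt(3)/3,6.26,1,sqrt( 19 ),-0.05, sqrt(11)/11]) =[ - 0.05, sqrt( 19 ) /19, sqrt(11) /11 , sqrt ( 3)/3,1,  1, sqrt( 2 ), sqrt(19),6.26]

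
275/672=275/672 = 0.41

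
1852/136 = 463/34 = 13.62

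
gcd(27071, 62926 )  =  1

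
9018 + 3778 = 12796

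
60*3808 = 228480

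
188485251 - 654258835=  - 465773584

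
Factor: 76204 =2^2*19051^1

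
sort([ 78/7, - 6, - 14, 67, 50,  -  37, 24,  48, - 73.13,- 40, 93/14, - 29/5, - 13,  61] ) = [ - 73.13, - 40, - 37, - 14 ,-13, - 6, - 29/5,93/14, 78/7,24, 48,50,61 , 67]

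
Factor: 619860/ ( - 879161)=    - 2^2*3^1*5^1*373^( - 1)*2357^( -1 )*10331^1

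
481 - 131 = 350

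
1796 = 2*898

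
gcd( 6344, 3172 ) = 3172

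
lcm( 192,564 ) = 9024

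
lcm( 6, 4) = 12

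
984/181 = 984/181 = 5.44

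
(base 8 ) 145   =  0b1100101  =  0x65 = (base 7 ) 203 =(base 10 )101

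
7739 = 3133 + 4606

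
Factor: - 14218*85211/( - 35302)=7^2*19^(-1)*37^1 * 47^1*929^( - 1) * 7109^1  =  605764999/17651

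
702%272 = 158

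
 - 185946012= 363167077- 549113089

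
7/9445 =7/9445 = 0.00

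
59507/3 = 19835  +  2/3= 19835.67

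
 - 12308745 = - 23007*535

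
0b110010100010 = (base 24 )5ei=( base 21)770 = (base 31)3ba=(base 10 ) 3234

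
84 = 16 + 68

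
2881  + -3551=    - 670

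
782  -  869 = -87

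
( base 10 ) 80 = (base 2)1010000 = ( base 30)2k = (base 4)1100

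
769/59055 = 769/59055  =  0.01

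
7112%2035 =1007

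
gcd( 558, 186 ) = 186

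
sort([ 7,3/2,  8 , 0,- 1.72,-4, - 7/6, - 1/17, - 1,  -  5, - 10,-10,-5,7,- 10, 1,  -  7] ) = [-10,  -  10, - 10, - 7,  -  5, - 5 ,-4 ,-1.72 ,-7/6,  -  1, - 1/17,0  ,  1,  3/2, 7,7, 8]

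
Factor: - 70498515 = - 3^1*5^1*571^1*8231^1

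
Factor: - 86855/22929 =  - 3^( - 1)*5^1*29^1*599^1*7643^( - 1 ) 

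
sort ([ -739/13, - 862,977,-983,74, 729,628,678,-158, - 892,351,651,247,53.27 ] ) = [ - 983, - 892,-862, - 158, - 739/13, 53.27,74,247, 351,628, 651,678,729,977 ] 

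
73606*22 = 1619332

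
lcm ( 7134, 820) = 71340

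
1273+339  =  1612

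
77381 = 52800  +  24581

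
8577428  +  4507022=13084450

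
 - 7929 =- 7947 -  - 18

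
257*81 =20817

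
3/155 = 3/155 = 0.02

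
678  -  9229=-8551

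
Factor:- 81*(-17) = 3^4*17^1 = 1377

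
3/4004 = 3/4004 = 0.00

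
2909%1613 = 1296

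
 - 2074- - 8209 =6135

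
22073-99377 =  -77304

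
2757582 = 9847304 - 7089722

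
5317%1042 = 107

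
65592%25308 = 14976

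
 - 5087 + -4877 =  - 9964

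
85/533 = 85/533 = 0.16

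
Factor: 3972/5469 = 1324/1823=2^2 *331^1*1823^( - 1)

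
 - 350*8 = - 2800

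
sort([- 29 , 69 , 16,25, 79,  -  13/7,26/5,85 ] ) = [-29, - 13/7, 26/5 , 16 , 25,69,79,85] 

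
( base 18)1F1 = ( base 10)595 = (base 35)H0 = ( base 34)hh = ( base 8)1123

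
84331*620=52285220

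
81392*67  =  5453264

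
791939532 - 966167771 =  - 174228239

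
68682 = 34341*2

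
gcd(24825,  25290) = 15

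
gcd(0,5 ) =5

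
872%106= 24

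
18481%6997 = 4487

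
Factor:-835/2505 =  -3^(-1) = -1/3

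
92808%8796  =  4848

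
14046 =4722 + 9324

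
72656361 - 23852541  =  48803820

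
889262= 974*913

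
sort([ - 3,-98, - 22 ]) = [  -  98, -22, - 3 ] 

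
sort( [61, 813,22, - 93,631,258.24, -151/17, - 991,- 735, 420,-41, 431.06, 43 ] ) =[ - 991,  -  735, - 93,-41, - 151/17, 22,  43,61,258.24,420, 431.06,631, 813 ] 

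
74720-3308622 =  - 3233902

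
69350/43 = 1612+34/43 = 1612.79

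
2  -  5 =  - 3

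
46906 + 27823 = 74729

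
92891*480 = 44587680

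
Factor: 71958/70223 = 2^1 * 3^1* 67^1 * 179^1*70223^( - 1 ) 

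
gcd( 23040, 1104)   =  48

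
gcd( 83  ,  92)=1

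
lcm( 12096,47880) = 1149120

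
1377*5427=7472979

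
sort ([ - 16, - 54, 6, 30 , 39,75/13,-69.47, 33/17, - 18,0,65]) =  [- 69.47,-54,  -  18, -16,0, 33/17,75/13, 6,30,39 , 65 ]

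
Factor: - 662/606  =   - 3^( - 1)*101^(-1)*331^1 = - 331/303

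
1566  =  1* 1566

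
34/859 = 34/859 = 0.04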